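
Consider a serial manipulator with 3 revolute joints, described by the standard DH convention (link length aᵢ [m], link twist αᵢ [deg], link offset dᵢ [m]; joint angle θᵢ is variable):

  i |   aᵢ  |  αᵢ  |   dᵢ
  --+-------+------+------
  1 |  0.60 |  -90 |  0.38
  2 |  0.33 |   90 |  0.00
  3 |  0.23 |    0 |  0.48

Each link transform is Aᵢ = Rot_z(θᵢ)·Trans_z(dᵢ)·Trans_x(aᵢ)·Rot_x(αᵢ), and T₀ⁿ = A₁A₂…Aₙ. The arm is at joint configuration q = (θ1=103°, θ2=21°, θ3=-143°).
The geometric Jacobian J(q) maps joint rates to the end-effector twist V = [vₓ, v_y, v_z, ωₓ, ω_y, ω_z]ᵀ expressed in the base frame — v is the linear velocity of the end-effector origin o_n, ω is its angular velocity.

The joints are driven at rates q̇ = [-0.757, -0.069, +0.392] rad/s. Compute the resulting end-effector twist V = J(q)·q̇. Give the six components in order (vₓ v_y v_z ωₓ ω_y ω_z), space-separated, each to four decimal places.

o_n = [-0.0695, 0.9165, 0.7757]
J₁: ẑ×o_n = [-0.9165, -0.0695, 0.0000], ω = ẑ
J2: z=[-0.9744, -0.2250, 0.0000] o=[-0.1350, 0.5846, 0.3800] → [-0.0890, 0.3855, -0.3086, -0.9744, -0.2250, 0.0000]
J3: z=[-0.0806, 0.3492, 0.9336] o=[-0.2043, 0.8848, 0.2617] → [0.1499, 0.1672, -0.0496, -0.0806, 0.3492, 0.9336]
V = J·q̇ = [0.7587, 0.0916, 0.0018, 0.0356, 0.1524, -0.3910]

0.7587 0.0916 0.0018 0.0356 0.1524 -0.3910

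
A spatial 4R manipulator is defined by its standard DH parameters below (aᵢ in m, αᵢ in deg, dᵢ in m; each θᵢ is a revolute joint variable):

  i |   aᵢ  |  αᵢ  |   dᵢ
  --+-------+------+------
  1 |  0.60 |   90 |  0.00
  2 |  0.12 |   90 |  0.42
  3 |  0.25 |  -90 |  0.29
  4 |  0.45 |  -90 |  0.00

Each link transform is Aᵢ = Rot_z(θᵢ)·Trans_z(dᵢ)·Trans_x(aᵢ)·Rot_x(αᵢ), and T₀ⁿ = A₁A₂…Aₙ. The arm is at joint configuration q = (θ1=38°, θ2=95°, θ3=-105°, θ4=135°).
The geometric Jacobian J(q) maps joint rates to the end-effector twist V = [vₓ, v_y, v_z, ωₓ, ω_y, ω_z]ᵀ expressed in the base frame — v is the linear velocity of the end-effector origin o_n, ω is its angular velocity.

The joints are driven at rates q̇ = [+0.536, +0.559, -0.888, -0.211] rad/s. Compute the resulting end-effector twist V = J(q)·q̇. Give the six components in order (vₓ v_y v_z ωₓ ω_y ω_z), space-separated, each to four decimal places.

o_n = [0.7404, -0.0382, 0.1347]
J₁: ẑ×o_n = [0.0382, 0.7404, -0.0000], ω = ẑ
J2: z=[0.6157, -0.7880, 0.0000] o=[0.4728, 0.3694, 0.0000] → [-0.1061, -0.0829, -0.0401, 0.6157, -0.7880, 0.0000]
J3: z=[0.7850, 0.6133, 0.0872] o=[0.7231, 0.0320, 0.1195] → [0.0154, -0.0104, -0.0656, 0.7850, 0.6133, 0.0872]
J4: z=[-0.2257, 0.1521, 0.9623] o=[0.8066, 0.4036, 0.0804] → [0.4334, -0.0515, 0.1098, -0.2257, 0.1521, 0.9623]
V = J·q̇ = [-0.1440, 0.3706, 0.0127, -0.3053, -1.0172, 0.2556]

-0.1440 0.3706 0.0127 -0.3053 -1.0172 0.2556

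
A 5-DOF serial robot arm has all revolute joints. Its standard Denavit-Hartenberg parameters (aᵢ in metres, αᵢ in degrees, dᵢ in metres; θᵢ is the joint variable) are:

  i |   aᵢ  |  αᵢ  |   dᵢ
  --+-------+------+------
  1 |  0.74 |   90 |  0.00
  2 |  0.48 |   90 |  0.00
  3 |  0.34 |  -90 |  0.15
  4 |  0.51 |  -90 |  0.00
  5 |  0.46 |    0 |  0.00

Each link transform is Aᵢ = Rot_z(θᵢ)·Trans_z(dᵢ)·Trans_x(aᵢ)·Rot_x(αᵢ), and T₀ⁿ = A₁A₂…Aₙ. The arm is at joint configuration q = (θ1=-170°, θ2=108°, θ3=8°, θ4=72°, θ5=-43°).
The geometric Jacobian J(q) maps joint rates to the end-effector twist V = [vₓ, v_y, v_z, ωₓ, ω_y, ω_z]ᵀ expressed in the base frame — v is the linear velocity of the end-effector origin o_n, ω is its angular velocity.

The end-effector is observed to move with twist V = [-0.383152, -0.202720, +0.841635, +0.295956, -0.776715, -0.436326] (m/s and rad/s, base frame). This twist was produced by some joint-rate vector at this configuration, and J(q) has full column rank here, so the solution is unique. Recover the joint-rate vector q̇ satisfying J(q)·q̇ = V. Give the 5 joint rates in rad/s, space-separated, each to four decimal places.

o_n = [0.1303, 0.4234, 0.7791]
J₁: ẑ×o_n = [-0.4234, 0.1303, 0.0000], ω = ẑ
J2: z=[-0.1736, 0.9848, 0.0000] o=[-0.7288, -0.1285, 0.0000] → [0.7673, 0.1353, -0.9419, -0.1736, 0.9848, 0.0000]
J3: z=[-0.9366, -0.1651, 0.3090] o=[-0.5827, -0.1027, 0.4565] → [-0.2159, 0.5225, -0.3751, -0.9366, -0.1651, 0.3090]
J4: z=[-0.2143, 0.9678, -0.1324] o=[-0.6289, -0.0628, 0.8231] → [0.0218, -0.1099, -0.8390, -0.2143, 0.9678, -0.1324]
J5: z=[0.0258, -0.1299, -0.9912] o=[-0.1310, 0.0472, 0.8216] → [0.3784, -0.2579, 0.0436, 0.0258, -0.1299, -0.9912]
q̇ = J⁺·V = [-0.6280, -0.7740, -0.1620, -0.0740, -0.2340]

-0.6280 -0.7740 -0.1620 -0.0740 -0.2340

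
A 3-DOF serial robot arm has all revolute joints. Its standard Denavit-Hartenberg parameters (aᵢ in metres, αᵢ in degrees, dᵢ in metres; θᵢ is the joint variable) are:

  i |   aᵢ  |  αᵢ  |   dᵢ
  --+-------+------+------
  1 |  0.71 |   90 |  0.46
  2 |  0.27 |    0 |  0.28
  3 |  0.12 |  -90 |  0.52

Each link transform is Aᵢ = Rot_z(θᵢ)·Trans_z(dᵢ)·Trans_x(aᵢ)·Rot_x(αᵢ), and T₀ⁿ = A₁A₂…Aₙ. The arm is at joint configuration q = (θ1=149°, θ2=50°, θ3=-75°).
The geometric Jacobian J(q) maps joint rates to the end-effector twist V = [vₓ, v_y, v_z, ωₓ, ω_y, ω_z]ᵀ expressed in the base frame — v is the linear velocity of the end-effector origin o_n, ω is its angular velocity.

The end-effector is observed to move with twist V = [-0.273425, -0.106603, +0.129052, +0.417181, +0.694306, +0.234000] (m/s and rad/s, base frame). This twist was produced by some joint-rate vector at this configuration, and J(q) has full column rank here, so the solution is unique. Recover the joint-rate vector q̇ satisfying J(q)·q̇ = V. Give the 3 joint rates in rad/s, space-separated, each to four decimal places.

0.2340 0.2360 0.5740

o_n = [-0.4385, 1.1968, 0.6161]
J₁: ẑ×o_n = [-1.1968, -0.4385, 0.0000], ω = ẑ
J2: z=[0.5150, 0.8572, 0.0000] o=[-0.6086, 0.3657, 0.4600] → [0.1338, -0.0804, 0.2823, 0.5150, 0.8572, 0.0000]
J3: z=[0.5150, 0.8572, 0.0000] o=[-0.6131, 0.6951, 0.6668] → [-0.0435, 0.0261, 0.1088, 0.5150, 0.8572, 0.0000]
q̇ = J⁺·V = [0.2340, 0.2360, 0.5740]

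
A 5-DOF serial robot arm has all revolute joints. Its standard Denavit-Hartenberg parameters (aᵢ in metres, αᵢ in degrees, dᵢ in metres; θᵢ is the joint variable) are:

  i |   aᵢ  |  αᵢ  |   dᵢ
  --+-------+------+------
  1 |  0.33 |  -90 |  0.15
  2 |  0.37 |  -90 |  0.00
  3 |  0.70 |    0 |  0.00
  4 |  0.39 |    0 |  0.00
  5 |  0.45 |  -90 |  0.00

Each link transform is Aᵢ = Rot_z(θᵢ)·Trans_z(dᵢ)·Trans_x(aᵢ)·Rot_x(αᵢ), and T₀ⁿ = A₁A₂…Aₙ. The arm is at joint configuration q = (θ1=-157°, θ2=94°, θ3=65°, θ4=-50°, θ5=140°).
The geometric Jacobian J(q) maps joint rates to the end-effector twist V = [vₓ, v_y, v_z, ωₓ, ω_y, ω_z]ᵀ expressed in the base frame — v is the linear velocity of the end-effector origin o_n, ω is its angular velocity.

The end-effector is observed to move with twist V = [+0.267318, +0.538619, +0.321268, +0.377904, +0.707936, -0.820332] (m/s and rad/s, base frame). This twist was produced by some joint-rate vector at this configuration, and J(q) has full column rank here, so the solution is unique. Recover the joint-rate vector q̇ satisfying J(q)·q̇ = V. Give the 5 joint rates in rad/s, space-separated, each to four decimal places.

o_n = [-0.6246, 0.7403, -0.4832]
J₁: ẑ×o_n = [-0.7403, -0.6246, 0.0000], ω = ẑ
J2: z=[0.3907, -0.9205, 0.0000] o=[-0.3038, -0.1289, 0.1500] → [0.5828, 0.2474, 0.0443, 0.3907, -0.9205, 0.0000]
J3: z=[0.9183, 0.3898, 0.0698] o=[-0.2800, -0.1189, -0.2191] → [-0.1629, 0.2184, 0.9233, 0.9183, 0.3898, 0.0698]
J4: z=[0.9183, 0.3898, 0.0698] o=[-0.5089, 0.4732, -0.5142] → [-0.0065, -0.0366, 0.2904, 0.9183, 0.3898, 0.0698]
J5: z=[0.9183, 0.3898, 0.0698] o=[-0.5241, 0.5764, -0.8900] → [0.1471, -0.3806, 0.1897, 0.9183, 0.3898, 0.0698]
q̇ = J⁺·V = [-0.8640, -0.5040, 0.2130, 0.6810, -0.2680]

-0.8640 -0.5040 0.2130 0.6810 -0.2680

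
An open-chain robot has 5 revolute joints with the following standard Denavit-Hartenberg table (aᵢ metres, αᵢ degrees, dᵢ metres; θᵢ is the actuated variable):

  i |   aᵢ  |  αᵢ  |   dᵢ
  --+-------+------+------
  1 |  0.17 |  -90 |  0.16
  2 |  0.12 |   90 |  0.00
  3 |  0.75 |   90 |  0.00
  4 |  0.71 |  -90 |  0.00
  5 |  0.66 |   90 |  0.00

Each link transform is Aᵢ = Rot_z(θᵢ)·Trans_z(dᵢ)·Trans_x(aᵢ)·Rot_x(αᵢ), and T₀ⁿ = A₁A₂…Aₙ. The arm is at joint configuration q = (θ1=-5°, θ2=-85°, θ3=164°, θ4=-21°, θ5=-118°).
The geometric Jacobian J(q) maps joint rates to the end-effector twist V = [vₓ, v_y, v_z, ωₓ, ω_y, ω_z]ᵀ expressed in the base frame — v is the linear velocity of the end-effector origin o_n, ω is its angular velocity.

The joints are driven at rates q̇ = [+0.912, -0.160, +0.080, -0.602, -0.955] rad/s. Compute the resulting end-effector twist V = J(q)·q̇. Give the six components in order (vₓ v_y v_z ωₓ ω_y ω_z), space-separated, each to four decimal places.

o_n = [0.3181, 0.8454, -0.6489]
J₁: ẑ×o_n = [-0.8454, 0.3181, 0.0000], ω = ẑ
J2: z=[0.0872, 0.9962, 0.0000] o=[0.1694, -0.0148, 0.1600] → [-0.8058, 0.0705, -0.0732, 0.0872, 0.9962, 0.0000]
J3: z=[-0.9924, 0.0868, 0.0872] o=[0.1798, -0.0157, 0.2795] → [-0.1557, -0.9093, -0.8666, -0.9924, 0.0868, 0.0872]
J4: z=[0.1077, 0.9555, 0.2746] o=[0.1352, 0.1957, -0.4387] → [-0.3793, 0.0729, -0.1048, 0.1077, 0.9555, 0.2746]
J5: z=[-0.9478, 0.1821, -0.2618] o=[0.3483, 0.3604, -1.0956] → [0.2083, 0.4313, -0.4541, -0.9478, 0.1821, -0.2618]
V = J·q̇ = [-0.6251, -0.2497, 0.4391, 0.7470, -0.9015, 1.0037]

-0.6251 -0.2497 0.4391 0.7470 -0.9015 1.0037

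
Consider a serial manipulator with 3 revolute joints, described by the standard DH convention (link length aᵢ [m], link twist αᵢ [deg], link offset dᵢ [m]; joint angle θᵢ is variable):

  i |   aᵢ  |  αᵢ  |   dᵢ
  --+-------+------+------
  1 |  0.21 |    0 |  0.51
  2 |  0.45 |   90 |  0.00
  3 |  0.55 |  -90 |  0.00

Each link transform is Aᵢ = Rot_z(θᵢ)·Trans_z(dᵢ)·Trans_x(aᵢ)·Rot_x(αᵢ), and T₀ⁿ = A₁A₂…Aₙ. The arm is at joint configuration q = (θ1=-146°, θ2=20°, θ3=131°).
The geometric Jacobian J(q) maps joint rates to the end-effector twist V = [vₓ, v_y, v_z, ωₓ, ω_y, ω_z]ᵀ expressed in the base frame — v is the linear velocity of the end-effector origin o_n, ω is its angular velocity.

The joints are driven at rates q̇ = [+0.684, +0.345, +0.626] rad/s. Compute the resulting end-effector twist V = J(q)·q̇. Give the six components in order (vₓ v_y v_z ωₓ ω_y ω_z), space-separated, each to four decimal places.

0.3073 0.0372 -0.2259 -0.5064 0.3680 1.0290

o_n = [-0.2265, -0.1896, 0.9251]
J₁: ẑ×o_n = [0.1896, -0.2265, 0.0000], ω = ẑ
J2: z=[0.0000, 0.0000, 1.0000] o=[-0.1741, -0.1174, 0.5100] → [0.0721, -0.0524, 0.0000, 0.0000, 0.0000, 1.0000]
J3: z=[-0.8090, 0.5878, 0.0000] o=[-0.4386, -0.4815, 0.5100] → [0.2440, 0.3358, -0.3608, -0.8090, 0.5878, 0.0000]
V = J·q̇ = [0.3073, 0.0372, -0.2259, -0.5064, 0.3680, 1.0290]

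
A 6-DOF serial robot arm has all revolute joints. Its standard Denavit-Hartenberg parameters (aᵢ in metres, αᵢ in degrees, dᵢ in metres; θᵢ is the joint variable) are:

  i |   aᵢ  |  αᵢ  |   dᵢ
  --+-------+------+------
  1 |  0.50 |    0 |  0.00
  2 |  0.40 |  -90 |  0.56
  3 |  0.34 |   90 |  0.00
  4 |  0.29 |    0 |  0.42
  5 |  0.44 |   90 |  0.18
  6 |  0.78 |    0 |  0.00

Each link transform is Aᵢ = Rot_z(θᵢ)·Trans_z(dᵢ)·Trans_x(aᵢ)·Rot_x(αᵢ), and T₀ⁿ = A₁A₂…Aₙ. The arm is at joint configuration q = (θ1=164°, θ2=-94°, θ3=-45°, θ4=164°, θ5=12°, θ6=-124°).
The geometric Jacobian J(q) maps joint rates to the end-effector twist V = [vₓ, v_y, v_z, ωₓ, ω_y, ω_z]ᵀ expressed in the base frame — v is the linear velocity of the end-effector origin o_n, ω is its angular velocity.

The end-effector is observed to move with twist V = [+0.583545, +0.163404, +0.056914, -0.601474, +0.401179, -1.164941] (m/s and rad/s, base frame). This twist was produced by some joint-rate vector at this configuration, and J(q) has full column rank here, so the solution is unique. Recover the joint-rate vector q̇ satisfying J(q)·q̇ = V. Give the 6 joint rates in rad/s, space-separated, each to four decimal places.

o_n = [-0.3940, 0.6103, 0.5676]
J₁: ẑ×o_n = [-0.6103, -0.3940, 0.0000], ω = ẑ
J2: z=[0.0000, 0.0000, 1.0000] o=[-0.4806, 0.1378, 0.0000] → [-0.4725, 0.0866, 0.0000, 0.0000, 0.0000, 1.0000]
J3: z=[-0.9397, 0.3420, 0.0000] o=[-0.3438, 0.5137, 0.5600] → [0.0026, 0.0072, -0.0736, -0.9397, 0.3420, 0.0000]
J4: z=[-0.2418, -0.6645, 0.7071] o=[-0.2616, 0.7396, 0.8004] → [0.2461, -0.1499, -0.0567, -0.2418, -0.6645, 0.7071]
J5: z=[-0.2418, -0.6645, 0.7071] o=[-0.5057, 0.3026, 0.9003] → [0.0035, -0.0015, -0.0002, -0.2418, -0.6645, 0.7071]
J6: z=[-0.9205, 0.3875, 0.0493] o=[-0.6842, -0.0981, 0.7172] → [-0.0929, -0.1234, -0.7646, -0.9205, 0.3875, 0.0493]
q̇ = J⁺·V = [-0.5040, -0.4730, 0.8710, 0.1460, -0.4000, -0.1690]

-0.5040 -0.4730 0.8710 0.1460 -0.4000 -0.1690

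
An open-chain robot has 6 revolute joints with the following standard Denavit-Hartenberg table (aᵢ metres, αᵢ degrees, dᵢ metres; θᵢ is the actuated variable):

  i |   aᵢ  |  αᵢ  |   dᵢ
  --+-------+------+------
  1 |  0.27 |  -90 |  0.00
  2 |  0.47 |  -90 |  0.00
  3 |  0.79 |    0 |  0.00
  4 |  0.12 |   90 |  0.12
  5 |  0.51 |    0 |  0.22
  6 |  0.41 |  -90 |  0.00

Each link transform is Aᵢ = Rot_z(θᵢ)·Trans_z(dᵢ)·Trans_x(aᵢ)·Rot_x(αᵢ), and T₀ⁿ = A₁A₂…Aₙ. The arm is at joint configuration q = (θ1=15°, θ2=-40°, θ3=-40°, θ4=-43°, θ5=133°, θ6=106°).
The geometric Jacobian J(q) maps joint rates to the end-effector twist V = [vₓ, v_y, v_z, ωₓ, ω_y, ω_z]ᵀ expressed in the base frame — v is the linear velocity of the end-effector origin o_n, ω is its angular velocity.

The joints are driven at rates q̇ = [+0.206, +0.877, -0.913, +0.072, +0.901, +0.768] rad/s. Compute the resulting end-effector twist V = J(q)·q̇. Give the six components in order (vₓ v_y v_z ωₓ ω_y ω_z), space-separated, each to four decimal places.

o_n = [0.9175, 0.3482, 0.4079]
J₁: ẑ×o_n = [-0.3482, 0.9175, 0.0000], ω = ẑ
J2: z=[-0.2588, 0.9659, 0.0000] o=[0.2608, 0.0699, 0.0000] → [0.3940, 0.1056, -0.7064, -0.2588, 0.9659, 0.0000]
J3: z=[0.6209, 0.1664, -0.7660] o=[0.6086, 0.1631, 0.3021] → [0.1594, -0.3023, 0.0636, 0.6209, 0.1664, -0.7660]
J4: z=[0.6209, 0.1664, -0.7660] o=[0.9249, 0.7736, 0.6911] → [-0.3729, 0.1815, -0.2628, 0.6209, 0.1664, -0.7660]
J5: z=[-0.7660, -0.0791, -0.6380] o=[0.9794, 0.9115, 0.6086] → [-0.3435, -0.1142, 0.4265, -0.7660, -0.0791, -0.6380]
J6: z=[-0.7660, -0.0791, -0.6380] o=[1.1005, 0.6143, 0.1553] → [-0.1897, 0.3103, 0.1893, -0.7660, -0.0791, -0.6380]
V = J·q̇ = [-0.3538, 0.7061, -0.1668, -2.0276, 0.5752, -0.2146]

-0.3538 0.7061 -0.1668 -2.0276 0.5752 -0.2146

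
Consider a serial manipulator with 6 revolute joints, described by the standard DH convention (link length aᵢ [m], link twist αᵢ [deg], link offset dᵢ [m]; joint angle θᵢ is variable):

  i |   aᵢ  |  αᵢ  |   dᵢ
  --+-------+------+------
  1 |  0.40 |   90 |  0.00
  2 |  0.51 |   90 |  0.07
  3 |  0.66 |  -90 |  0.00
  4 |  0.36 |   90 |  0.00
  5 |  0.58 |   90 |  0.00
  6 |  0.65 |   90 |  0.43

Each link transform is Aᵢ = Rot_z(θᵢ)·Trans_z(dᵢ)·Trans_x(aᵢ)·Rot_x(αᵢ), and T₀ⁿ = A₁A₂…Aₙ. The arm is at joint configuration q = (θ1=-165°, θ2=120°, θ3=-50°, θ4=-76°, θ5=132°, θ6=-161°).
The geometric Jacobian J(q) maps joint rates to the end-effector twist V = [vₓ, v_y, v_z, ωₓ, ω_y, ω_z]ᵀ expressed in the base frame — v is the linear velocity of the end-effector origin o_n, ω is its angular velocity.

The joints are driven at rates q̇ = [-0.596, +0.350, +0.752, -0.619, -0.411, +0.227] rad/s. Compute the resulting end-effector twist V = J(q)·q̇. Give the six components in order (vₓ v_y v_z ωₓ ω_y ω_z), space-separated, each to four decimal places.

-0.1606 0.9083 0.2915 -0.6449 -0.4699 -0.2530

o_n = [-0.1057, -0.6026, 1.5072]
J₁: ẑ×o_n = [0.6026, -0.1057, 0.0000], ω = ẑ
J2: z=[-0.2588, 0.9659, 0.0000] o=[-0.3864, -0.1035, 0.0000] → [1.4558, 0.3901, -0.1420, -0.2588, 0.9659, 0.0000]
J3: z=[-0.8365, -0.2241, 0.5000] o=[-0.1582, 0.0301, 0.4417] → [0.0775, 0.9175, 0.5410, -0.8365, -0.2241, 0.5000]
J4: z=[0.2036, 0.7200, 0.6634] o=[0.1776, -0.4034, 0.8091] → [0.6348, -0.3300, 0.1634, 0.2036, 0.7200, 0.6634]
J5: z=[-0.6960, 0.5830, -0.4192] o=[-0.0703, -0.5389, 1.0322] → [0.2502, 0.3454, 0.0649, -0.6960, 0.5830, -0.4192]
J6: z=[-0.3755, 0.2021, 0.9045] o=[0.2847, -0.0825, 1.0776] → [0.5573, -0.1918, 0.2742, -0.3755, 0.2021, 0.9045]
V = J·q̇ = [-0.1606, 0.9083, 0.2915, -0.6449, -0.4699, -0.2530]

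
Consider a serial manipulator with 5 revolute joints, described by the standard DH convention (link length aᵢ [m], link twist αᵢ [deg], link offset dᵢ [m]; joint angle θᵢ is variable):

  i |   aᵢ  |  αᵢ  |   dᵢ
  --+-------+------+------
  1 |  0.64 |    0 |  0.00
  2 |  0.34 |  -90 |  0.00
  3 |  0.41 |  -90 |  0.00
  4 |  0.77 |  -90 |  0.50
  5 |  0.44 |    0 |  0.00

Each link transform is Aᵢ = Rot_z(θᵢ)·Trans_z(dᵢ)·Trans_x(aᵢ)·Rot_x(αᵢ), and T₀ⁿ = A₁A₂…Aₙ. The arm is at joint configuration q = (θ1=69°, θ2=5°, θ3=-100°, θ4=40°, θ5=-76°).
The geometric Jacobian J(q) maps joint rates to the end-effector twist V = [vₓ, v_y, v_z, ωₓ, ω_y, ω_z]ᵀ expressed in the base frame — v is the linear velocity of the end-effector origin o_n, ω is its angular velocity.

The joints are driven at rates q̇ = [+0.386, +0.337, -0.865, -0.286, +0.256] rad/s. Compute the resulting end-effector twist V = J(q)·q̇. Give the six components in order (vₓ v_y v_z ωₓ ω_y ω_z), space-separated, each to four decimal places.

-1.2870 -0.3601 0.8636 0.9502 -0.5358 0.5113

o_n = [1.0645, 1.4660, 1.2259]
J₁: ẑ×o_n = [-1.4660, 1.0645, 0.0000], ω = ẑ
J2: z=[0.0000, 0.0000, 1.0000] o=[0.2294, 0.5975, 0.0000] → [-0.8685, 0.8351, 0.0000, 0.0000, 0.0000, 1.0000]
J3: z=[-0.9613, 0.2756, 0.0000] o=[0.3231, 0.9243, 0.0000] → [0.3379, 1.1784, -0.7251, -0.9613, 0.2756, 0.0000]
J4: z=[0.2714, 0.9467, 0.1736] o=[0.3034, 0.8559, 0.4038] → [0.6724, -0.0910, -0.5548, 0.2714, 0.9467, 0.1736]
J5: z=[0.7671, -0.1039, -0.6330] o=[0.8867, 1.0943, 1.0715] → [0.2192, -0.2310, 0.3036, 0.7671, -0.1039, -0.6330]
V = J·q̇ = [-1.2870, -0.3601, 0.8636, 0.9502, -0.5358, 0.5113]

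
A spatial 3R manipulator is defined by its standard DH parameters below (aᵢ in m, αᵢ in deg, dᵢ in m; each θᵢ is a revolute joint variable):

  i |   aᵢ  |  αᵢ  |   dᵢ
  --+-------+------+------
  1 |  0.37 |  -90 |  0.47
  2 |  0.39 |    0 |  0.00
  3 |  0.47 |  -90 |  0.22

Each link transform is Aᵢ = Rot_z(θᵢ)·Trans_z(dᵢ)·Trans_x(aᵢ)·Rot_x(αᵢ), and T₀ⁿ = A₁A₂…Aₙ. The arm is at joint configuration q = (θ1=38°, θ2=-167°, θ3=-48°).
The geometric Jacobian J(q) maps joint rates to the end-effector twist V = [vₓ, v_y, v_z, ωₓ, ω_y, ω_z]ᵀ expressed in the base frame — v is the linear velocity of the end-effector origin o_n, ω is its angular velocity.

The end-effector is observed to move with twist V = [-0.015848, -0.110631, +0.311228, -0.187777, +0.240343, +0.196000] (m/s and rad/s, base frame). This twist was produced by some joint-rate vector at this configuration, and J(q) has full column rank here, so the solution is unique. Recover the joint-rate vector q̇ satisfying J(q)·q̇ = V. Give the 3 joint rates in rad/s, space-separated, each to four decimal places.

0.1960 0.5100 -0.2050

o_n = [-0.4467, -0.0698, 0.2881]
J₁: ẑ×o_n = [0.0698, -0.4467, 0.0000], ω = ẑ
J2: z=[-0.6157, 0.7880, 0.0000] o=[0.2916, 0.2278, 0.4700] → [-0.1433, -0.1120, 0.7650, -0.6157, 0.7880, 0.0000]
J3: z=[-0.6157, 0.7880, 0.0000] o=[-0.0079, -0.0062, 0.5577] → [-0.2124, -0.1660, 0.3850, -0.6157, 0.7880, 0.0000]
q̇ = J⁺·V = [0.1960, 0.5100, -0.2050]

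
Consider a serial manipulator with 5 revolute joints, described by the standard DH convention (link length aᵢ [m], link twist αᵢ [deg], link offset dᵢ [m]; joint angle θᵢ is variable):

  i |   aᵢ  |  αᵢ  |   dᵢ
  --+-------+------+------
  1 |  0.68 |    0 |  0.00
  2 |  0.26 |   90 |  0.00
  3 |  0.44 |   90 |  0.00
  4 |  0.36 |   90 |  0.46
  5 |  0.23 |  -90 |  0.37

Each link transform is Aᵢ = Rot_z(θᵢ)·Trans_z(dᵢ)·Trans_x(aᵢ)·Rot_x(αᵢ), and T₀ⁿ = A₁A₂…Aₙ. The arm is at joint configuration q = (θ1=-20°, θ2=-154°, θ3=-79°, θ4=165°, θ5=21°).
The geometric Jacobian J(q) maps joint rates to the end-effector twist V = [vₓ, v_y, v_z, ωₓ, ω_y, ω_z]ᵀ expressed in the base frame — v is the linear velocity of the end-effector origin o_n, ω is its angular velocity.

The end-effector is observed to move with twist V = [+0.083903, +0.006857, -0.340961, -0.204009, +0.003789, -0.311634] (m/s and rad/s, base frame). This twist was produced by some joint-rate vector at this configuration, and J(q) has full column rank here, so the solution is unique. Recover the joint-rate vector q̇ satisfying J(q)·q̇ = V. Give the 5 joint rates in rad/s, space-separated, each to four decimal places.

0.0250 -0.5160 0.5380 -0.2330 -0.5310

o_n = [0.8607, 0.2997, -0.0845]
J₁: ẑ×o_n = [-0.2997, 0.8607, 0.0000], ω = ẑ
J2: z=[0.0000, 0.0000, 1.0000] o=[0.6390, -0.2326, 0.0000] → [-0.5322, 0.2217, 0.0000, 0.0000, 0.0000, 1.0000]
J3: z=[-0.1045, 0.9945, 0.0000] o=[0.3804, -0.2598, 0.0000] → [-0.0840, -0.0088, -0.5362, -0.1045, 0.9945, 0.0000]
J4: z=[0.9762, 0.1026, -0.1908] o=[0.2969, -0.2685, -0.4319] → [0.1441, -0.4468, 0.4968, 0.9762, 0.1026, -0.1908]
J5: z=[-0.1501, 0.9555, -0.2541] o=[0.8022, -0.1217, -0.1783] → [0.1967, -0.0008, -0.1191, -0.1501, 0.9555, -0.2541]
q̇ = J⁺·V = [0.0250, -0.5160, 0.5380, -0.2330, -0.5310]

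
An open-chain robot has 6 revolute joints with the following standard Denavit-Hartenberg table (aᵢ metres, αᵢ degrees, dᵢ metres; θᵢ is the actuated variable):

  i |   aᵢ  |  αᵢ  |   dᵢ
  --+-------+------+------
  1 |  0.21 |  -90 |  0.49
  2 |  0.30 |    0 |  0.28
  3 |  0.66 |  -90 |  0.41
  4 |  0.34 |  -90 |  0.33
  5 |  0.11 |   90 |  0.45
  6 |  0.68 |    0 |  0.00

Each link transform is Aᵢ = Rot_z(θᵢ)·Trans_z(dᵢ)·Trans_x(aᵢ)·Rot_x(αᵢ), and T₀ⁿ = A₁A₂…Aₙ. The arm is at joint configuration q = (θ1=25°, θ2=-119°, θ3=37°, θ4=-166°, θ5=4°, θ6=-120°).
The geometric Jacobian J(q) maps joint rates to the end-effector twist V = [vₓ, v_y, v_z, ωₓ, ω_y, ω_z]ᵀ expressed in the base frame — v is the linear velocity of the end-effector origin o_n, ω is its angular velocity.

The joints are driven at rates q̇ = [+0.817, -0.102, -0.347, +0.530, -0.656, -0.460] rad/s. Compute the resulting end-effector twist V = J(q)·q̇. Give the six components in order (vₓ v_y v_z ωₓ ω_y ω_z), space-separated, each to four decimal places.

-0.9635 0.1578 0.4403 0.5098 -0.9686 0.6808

o_n = [0.1886, 0.7301, 1.2183]
J₁: ẑ×o_n = [-0.7301, 0.1886, 0.0000], ω = ẑ
J2: z=[-0.4226, 0.9063, 0.0000] o=[0.1903, 0.0887, 0.4900] → [0.6601, 0.3078, -0.2695, -0.4226, 0.9063, 0.0000]
J3: z=[-0.4226, 0.9063, 0.0000] o=[-0.0598, 0.2810, 0.7524] → [0.4223, 0.1969, -0.4149, -0.4226, 0.9063, 0.0000]
J4: z=[0.8975, 0.4185, -0.1392] o=[-0.1498, 0.6915, 1.4060] → [-0.0732, 0.1213, -0.1070, 0.8975, 0.4185, -0.1392]
J5: z=[-0.3796, 0.8936, 0.2396] o=[0.0699, 0.8847, 1.0333] → [0.2023, 0.0986, -0.0473, -0.3796, 0.8936, 0.2396]
J6: z=[0.8796, 0.4288, -0.2059] o=[-0.1324, 1.3014, 1.0368] → [-0.0398, -0.2257, -0.6402, 0.8796, 0.4288, -0.2059]
V = J·q̇ = [-0.9635, 0.1578, 0.4403, 0.5098, -0.9686, 0.6808]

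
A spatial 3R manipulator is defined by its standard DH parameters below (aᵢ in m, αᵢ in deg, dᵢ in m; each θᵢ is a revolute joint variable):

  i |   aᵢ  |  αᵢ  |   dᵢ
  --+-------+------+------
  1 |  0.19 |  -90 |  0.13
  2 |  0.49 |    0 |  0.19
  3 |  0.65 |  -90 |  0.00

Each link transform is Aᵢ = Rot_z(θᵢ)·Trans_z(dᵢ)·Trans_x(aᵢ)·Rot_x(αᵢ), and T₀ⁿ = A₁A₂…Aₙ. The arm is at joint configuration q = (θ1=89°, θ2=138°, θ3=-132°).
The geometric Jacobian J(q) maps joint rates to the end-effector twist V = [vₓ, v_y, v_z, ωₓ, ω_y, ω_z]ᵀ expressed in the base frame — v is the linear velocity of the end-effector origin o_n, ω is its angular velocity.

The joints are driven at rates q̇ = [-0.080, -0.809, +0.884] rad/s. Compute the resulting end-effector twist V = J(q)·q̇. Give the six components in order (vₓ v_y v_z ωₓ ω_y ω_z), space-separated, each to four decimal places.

o_n = [-0.1817, 0.4755, -0.2658]
J₁: ẑ×o_n = [-0.4755, -0.1817, 0.0000], ω = ẑ
J2: z=[-0.9998, 0.0175, 0.0000] o=[0.0033, 0.1900, 0.1300] → [-0.0069, -0.3958, -0.2823, -0.9998, 0.0175, 0.0000]
J3: z=[-0.9998, 0.0175, 0.0000] o=[-0.1930, -0.1708, -0.1979] → [-0.0012, -0.0679, -0.6464, -0.9998, 0.0175, 0.0000]
V = J·q̇ = [0.0426, 0.2747, -0.3431, -0.0750, 0.0013, -0.0800]

0.0426 0.2747 -0.3431 -0.0750 0.0013 -0.0800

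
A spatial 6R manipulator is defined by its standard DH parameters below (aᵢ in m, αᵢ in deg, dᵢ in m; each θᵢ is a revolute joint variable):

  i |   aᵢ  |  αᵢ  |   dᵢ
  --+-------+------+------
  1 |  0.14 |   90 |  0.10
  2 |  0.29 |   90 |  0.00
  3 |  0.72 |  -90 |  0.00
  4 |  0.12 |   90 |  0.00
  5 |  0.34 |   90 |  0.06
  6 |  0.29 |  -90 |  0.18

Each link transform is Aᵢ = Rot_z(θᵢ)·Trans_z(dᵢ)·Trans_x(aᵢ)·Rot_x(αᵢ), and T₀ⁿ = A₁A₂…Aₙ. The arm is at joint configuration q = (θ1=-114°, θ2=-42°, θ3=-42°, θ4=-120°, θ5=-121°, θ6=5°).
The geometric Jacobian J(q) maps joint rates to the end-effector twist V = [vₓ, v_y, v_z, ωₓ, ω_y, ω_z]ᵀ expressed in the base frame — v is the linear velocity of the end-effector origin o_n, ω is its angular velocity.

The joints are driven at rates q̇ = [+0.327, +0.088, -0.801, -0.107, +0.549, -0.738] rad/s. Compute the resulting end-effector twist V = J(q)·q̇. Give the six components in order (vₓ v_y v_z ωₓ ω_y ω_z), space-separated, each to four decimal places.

1.1767 0.6787 0.3676 -0.1009 0.4022 1.3309

o_n = [0.4718, -1.1136, -0.0423]
J₁: ẑ×o_n = [1.1136, 0.4718, -0.0000], ω = ẑ
J2: z=[-0.9135, 0.4067, 0.0000] o=[-0.0569, -0.1279, 0.1000] → [-0.0579, -0.1300, 0.6854, -0.9135, 0.4067, 0.0000]
J3: z=[0.2722, 0.6113, -0.7431] o=[-0.1446, -0.3248, -0.0940] → [-0.5546, -0.4721, -0.5915, 0.2722, 0.6113, -0.7431]
J4: z=[-0.8812, -0.1520, -0.4477] o=[0.1338, -0.8840, -0.4521] → [-0.1651, 0.2097, 0.2537, -0.8812, -0.1520, -0.4477]
J5: z=[-0.4709, 0.3670, 0.8022] o=[0.1389, -0.7739, -0.4995] → [0.4403, 0.4823, 0.0378, -0.4709, 0.3670, 0.8022]
J6: z=[-0.4901, -0.8649, 0.1079] o=[0.3600, -0.8682, -0.2517] → [-0.1546, 0.1147, 0.2169, -0.4901, -0.8649, 0.1079]
V = J·q̇ = [1.1767, 0.6787, 0.3676, -0.1009, 0.4022, 1.3309]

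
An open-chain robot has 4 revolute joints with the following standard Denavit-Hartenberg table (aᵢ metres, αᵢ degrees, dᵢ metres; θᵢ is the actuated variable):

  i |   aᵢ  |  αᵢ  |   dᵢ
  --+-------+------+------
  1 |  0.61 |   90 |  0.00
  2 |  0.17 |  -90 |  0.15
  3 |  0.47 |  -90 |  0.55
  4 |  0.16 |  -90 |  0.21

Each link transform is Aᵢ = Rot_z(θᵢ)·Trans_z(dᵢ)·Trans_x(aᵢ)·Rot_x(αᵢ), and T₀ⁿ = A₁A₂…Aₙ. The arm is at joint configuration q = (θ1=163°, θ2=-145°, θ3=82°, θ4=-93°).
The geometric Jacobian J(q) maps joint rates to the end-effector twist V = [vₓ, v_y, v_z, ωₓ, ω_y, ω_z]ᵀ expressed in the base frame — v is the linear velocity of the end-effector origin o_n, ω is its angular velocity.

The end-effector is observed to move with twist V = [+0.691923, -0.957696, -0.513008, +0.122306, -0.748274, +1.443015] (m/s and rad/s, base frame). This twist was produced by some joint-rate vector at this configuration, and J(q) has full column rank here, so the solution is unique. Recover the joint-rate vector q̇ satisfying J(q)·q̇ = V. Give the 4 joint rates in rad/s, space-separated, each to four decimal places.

0.5440 -0.6460 -0.9290 0.2430

o_n = [-1.0504, -0.0306, -0.5965]
J₁: ẑ×o_n = [0.0306, -1.0504, 0.0000], ω = ẑ
J2: z=[0.2924, 0.9563, 0.0000] o=[-0.5833, 0.1783, 0.0000] → [-0.5704, 0.1744, 0.3856, 0.2924, 0.9563, 0.0000]
J3: z=[-0.5485, 0.1677, -0.8192] o=[-0.4063, 0.2811, -0.0975] → [-0.3390, 0.2539, 0.2790, -0.5485, 0.1677, -0.8192]
J4: z=[-0.8164, 0.1041, 0.5680] o=[-0.7928, -0.0874, -0.5856] → [-0.0334, -0.1552, -0.0196, -0.8164, 0.1041, 0.5680]
q̇ = J⁺·V = [0.5440, -0.6460, -0.9290, 0.2430]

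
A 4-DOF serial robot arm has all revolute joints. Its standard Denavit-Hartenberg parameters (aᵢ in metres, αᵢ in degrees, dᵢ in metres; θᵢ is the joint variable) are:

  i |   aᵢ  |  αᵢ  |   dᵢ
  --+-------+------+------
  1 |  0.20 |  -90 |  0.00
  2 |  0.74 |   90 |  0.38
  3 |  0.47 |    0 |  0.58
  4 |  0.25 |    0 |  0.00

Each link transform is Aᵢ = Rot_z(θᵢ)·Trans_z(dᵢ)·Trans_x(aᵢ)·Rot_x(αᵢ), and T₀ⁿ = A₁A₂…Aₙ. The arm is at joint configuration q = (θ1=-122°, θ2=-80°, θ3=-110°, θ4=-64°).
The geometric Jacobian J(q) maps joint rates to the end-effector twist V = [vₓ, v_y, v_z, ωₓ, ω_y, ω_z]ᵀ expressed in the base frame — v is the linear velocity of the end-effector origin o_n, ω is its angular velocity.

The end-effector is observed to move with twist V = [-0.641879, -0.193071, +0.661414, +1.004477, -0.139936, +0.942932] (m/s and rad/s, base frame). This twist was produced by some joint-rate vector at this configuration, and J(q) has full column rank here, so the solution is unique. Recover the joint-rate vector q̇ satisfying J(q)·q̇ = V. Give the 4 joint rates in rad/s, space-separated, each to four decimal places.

0.8700 0.9260 0.4020 0.0180

o_n = [0.0918, 0.3126, 0.4263]
J₁: ẑ×o_n = [-0.3126, 0.0918, 0.0000], ω = ẑ
J2: z=[0.8480, -0.5299, 0.0000] o=[-0.1060, -0.1696, 0.0000] → [-0.2259, -0.3615, 0.5138, 0.8480, -0.5299, 0.0000]
J3: z=[0.5219, 0.8352, 0.1736] o=[0.1482, -0.4800, 0.7288] → [-0.3902, 0.1481, 0.4607, 0.5219, 0.8352, 0.1736]
J4: z=[0.5219, 0.8352, 0.1736] o=[0.0911, 0.2622, 0.6712] → [-0.2133, 0.1279, 0.0257, 0.5219, 0.8352, 0.1736]
q̇ = J⁺·V = [0.8700, 0.9260, 0.4020, 0.0180]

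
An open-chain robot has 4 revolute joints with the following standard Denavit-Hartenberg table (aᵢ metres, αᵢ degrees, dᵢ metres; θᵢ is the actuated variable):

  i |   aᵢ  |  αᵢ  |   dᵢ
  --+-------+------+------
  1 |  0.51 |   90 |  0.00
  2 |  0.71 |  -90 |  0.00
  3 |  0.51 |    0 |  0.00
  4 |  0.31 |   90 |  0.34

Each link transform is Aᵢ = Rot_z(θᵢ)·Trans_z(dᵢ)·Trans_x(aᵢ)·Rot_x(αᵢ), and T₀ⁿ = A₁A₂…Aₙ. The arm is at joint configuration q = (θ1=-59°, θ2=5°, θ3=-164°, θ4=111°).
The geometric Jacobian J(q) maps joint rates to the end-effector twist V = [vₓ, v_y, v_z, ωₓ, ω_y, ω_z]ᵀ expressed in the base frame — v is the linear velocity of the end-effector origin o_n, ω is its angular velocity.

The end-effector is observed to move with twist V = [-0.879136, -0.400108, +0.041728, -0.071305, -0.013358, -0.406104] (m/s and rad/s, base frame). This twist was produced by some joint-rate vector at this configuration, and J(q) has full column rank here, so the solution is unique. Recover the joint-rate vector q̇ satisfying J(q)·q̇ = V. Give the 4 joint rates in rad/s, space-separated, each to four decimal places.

o_n = [0.1232, -0.9586, 0.3741]
J₁: ẑ×o_n = [0.9586, 0.1232, -0.0000], ω = ẑ
J2: z=[-0.8572, -0.5150, 0.0000] o=[0.2627, -0.4372, 0.0000] → [-0.1927, 0.3207, 0.3751, -0.8572, -0.5150, 0.0000]
J3: z=[-0.0449, 0.0747, 0.9962] o=[0.6270, -1.0434, 0.0619] → [-0.0612, -0.4879, 0.0338, -0.0449, 0.0747, 0.9962]
J4: z=[-0.0449, 0.0747, 0.9962] o=[0.2549, -0.6972, 0.0192] → [0.2869, -0.1153, 0.0216, -0.0449, 0.0747, 0.9962]
q̇ = J⁺·V = [-0.6950, 0.0680, 0.8130, -0.5230]

-0.6950 0.0680 0.8130 -0.5230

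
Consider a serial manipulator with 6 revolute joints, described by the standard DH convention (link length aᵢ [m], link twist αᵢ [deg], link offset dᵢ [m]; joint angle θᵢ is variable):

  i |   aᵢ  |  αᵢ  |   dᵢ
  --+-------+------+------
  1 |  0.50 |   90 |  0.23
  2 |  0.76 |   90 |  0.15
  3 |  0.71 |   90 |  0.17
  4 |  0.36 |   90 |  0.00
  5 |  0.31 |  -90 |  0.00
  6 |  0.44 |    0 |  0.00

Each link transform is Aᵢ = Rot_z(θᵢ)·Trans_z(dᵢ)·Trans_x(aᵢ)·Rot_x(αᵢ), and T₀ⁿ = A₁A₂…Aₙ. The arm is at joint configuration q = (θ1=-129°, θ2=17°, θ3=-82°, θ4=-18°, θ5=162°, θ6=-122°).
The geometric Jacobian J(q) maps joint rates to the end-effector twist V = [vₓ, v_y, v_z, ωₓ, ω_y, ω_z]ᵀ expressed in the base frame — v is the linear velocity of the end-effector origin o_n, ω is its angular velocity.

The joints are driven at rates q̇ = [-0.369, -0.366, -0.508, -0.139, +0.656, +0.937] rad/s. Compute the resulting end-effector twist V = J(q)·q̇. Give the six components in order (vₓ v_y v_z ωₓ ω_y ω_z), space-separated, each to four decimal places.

o_n = [-0.2266, -1.4119, 0.7422]
J₁: ẑ×o_n = [1.4119, -0.2266, 0.0000], ω = ẑ
J2: z=[-0.7771, 0.6293, 0.0000] o=[-0.3147, -0.3886, 0.2300] → [0.3224, 0.3981, 0.7398, -0.7771, 0.6293, 0.0000]
J3: z=[-0.1840, -0.2272, -0.9563] o=[-0.8886, -0.8590, 0.4522] → [-0.5946, -0.5798, 0.2522, -0.1840, -0.2272, -0.9563]
J4: z=[0.7041, 0.6484, -0.2895] o=[-0.4330, -1.4135, 0.3185] → [0.2752, -0.3581, -0.1326, 0.7041, 0.6484, -0.2895]
J5: z=[-0.0369, 0.4406, 0.8969] o=[-0.1777, -1.6370, 0.4388] → [-0.0683, -0.0326, 0.0132, -0.0369, 0.4406, 0.8969]
J6: z=[-0.8888, -0.4248, 0.1721] o=[-0.3193, -1.3919, 0.3126] → [-0.1791, 0.3978, 0.0571, -0.8888, -0.4248, 0.1721]
V = J·q̇ = [-0.5877, 0.6336, -0.3182, -0.5770, -0.3140, 0.9067]

-0.5877 0.6336 -0.3182 -0.5770 -0.3140 0.9067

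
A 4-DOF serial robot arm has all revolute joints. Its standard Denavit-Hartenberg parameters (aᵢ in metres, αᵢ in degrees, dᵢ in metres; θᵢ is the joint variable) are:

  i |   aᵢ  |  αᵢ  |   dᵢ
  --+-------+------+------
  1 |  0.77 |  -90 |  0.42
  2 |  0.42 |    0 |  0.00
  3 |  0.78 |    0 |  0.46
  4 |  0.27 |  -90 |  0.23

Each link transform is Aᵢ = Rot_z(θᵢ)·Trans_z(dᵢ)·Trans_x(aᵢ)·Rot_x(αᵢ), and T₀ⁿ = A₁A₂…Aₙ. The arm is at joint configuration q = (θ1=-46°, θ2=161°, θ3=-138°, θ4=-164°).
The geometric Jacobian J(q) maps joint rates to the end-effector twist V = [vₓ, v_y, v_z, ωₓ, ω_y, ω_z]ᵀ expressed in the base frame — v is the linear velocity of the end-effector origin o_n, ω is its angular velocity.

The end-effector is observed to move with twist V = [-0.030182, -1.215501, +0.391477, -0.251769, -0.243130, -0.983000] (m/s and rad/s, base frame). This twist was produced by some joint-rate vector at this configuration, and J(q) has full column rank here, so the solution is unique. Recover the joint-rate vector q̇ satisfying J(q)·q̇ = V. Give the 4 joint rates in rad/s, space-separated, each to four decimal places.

o_n = [1.1084, -0.1545, 0.1484]
J₁: ẑ×o_n = [0.1545, 1.1084, -0.0000], ω = ẑ
J2: z=[0.7193, 0.6947, 0.0000] o=[0.5349, -0.5539, 0.4200] → [-0.1887, 0.1954, -0.1110, 0.7193, 0.6947, 0.0000]
J3: z=[0.7193, 0.6947, 0.0000] o=[0.2590, -0.2682, 0.2833] → [-0.0937, 0.0970, -0.5082, 0.7193, 0.6947, 0.0000]
J4: z=[0.7193, 0.6947, 0.0000] o=[1.0887, -0.4652, -0.0215] → [0.1180, -0.1222, 0.2098, 0.7193, 0.6947, 0.0000]
q̇ = J⁺·V = [-0.9830, -0.1220, -0.5930, 0.3650]

-0.9830 -0.1220 -0.5930 0.3650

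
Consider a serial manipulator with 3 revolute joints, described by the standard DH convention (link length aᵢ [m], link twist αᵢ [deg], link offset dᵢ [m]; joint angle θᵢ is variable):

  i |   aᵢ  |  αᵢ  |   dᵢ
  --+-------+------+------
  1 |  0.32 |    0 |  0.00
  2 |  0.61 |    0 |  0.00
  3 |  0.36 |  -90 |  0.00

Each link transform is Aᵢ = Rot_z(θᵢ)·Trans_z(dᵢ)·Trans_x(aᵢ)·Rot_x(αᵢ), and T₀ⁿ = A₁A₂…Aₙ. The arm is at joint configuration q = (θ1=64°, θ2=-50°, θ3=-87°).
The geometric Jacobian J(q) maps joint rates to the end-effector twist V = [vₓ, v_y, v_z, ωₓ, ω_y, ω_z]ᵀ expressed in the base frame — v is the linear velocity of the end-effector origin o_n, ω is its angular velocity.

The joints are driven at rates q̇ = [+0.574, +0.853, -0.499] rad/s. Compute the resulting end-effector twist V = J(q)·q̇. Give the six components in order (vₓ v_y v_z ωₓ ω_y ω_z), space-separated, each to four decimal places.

-0.0562 1.0228 0.0000 0.0000 0.0000 0.9280

o_n = [0.8374, 0.0909, 0.0000]
J₁: ẑ×o_n = [-0.0909, 0.8374, 0.0000], ω = ẑ
J2: z=[0.0000, 0.0000, 1.0000] o=[0.1403, 0.2876, 0.0000] → [0.1967, 0.6971, -0.0000, 0.0000, 0.0000, 1.0000]
J3: z=[0.0000, 0.0000, 1.0000] o=[0.7322, 0.4352, 0.0000] → [0.3443, 0.1053, -0.0000, 0.0000, 0.0000, 1.0000]
V = J·q̇ = [-0.0562, 1.0228, 0.0000, 0.0000, 0.0000, 0.9280]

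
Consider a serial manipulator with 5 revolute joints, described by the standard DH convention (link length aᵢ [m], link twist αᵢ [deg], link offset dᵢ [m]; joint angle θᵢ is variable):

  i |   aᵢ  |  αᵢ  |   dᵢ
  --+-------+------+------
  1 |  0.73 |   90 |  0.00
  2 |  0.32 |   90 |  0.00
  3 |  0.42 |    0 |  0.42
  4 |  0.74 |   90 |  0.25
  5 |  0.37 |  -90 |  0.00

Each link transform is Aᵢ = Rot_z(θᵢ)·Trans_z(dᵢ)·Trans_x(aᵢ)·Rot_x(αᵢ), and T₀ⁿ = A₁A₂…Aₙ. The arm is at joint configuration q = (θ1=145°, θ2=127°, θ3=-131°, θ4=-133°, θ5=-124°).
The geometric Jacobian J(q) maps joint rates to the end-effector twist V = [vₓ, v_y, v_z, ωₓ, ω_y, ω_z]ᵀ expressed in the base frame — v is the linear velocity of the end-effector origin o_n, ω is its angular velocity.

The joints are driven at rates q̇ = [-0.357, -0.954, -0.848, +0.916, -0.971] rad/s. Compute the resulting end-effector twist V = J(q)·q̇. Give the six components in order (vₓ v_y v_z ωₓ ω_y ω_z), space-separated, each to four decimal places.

o_n = [-0.7189, 0.7636, 0.2096]
J₁: ẑ×o_n = [-0.7636, -0.7189, 0.0000], ω = ẑ
J2: z=[0.5736, 0.8192, 0.0000] o=[-0.5980, 0.4187, 0.0000] → [0.1717, -0.1202, 0.2969, 0.5736, 0.8192, 0.0000]
J3: z=[-0.6542, 0.4581, 0.6018] o=[-0.4402, 0.3083, 0.2556] → [-0.2951, -0.1978, -0.1703, -0.6542, 0.4581, 0.6018]
J4: z=[-0.6542, 0.4581, 0.6018] o=[-1.0326, 0.3361, 0.2883] → [-0.2933, 0.1374, -0.4234, -0.6542, 0.4581, 0.6018]
J5: z=[0.5502, -0.2577, 0.7943] o=[-0.8122, 1.0802, 0.3769] → [0.2945, 0.1662, -0.1501, 0.5502, -0.2577, 0.7943]
V = J·q̇ = [-0.1956, 0.5035, -0.3809, -1.1260, -0.5001, -1.0873]

-0.1956 0.5035 -0.3809 -1.1260 -0.5001 -1.0873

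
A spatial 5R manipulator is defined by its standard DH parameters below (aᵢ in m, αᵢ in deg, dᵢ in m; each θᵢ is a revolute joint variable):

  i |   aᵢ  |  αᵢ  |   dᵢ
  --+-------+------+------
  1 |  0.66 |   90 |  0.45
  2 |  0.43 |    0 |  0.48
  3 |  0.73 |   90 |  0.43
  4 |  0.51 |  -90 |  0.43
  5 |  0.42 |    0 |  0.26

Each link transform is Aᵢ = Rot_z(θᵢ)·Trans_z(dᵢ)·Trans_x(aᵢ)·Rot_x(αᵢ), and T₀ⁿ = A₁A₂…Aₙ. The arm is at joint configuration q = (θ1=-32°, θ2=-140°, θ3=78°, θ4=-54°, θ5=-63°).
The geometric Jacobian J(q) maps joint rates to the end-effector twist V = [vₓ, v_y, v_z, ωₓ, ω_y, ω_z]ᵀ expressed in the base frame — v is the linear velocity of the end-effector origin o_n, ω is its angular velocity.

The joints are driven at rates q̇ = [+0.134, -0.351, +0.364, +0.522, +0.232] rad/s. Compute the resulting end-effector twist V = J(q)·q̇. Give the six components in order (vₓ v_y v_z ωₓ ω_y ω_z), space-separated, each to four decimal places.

0.0141 -0.2686 -0.1005 -0.3953 0.0709 -0.2768

o_n = [-0.0463, -0.5559, -1.3979]
J₁: ẑ×o_n = [0.5559, -0.0463, 0.0000], ω = ẑ
J2: z=[-0.5299, -0.8480, 0.0000] o=[0.5597, -0.3497, 0.4500] → [1.5671, -0.9792, -0.4047, -0.5299, -0.8480, 0.0000]
J3: z=[-0.5299, -0.8480, 0.0000] o=[0.0260, -0.5823, 0.1736] → [1.3327, -0.8328, -0.0753, -0.5299, -0.8480, 0.0000]
J4: z=[-0.7488, 0.4679, -0.4695] o=[0.0888, -1.1285, -0.4710] → [-0.1649, -0.6307, -0.3656, -0.7488, 0.4679, -0.4695]
J5: z=[0.0106, -0.6997, -0.7143] o=[0.1048, -0.6520, -0.9375] → [0.3908, 0.1128, -0.1047, 0.0106, -0.6997, -0.7143]
V = J·q̇ = [0.0141, -0.2686, -0.1005, -0.3953, 0.0709, -0.2768]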